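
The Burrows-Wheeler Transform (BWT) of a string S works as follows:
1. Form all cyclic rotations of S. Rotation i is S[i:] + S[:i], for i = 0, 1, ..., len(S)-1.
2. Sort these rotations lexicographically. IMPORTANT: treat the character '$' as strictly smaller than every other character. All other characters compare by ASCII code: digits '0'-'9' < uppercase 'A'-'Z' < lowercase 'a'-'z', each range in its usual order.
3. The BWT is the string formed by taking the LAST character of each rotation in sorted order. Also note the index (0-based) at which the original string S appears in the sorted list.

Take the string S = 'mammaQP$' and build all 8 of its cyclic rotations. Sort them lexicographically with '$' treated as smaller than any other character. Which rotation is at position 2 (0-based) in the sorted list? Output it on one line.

Answer: QP$mamma

Derivation:
All 8 rotations (rotation i = S[i:]+S[:i]):
  rot[0] = mammaQP$
  rot[1] = ammaQP$m
  rot[2] = mmaQP$ma
  rot[3] = maQP$mam
  rot[4] = aQP$mamm
  rot[5] = QP$mamma
  rot[6] = P$mammaQ
  rot[7] = $mammaQP
Sorted (with $ < everything):
  sorted[0] = $mammaQP
  sorted[1] = P$mammaQ
  sorted[2] = QP$mamma
  sorted[3] = aQP$mamm
  sorted[4] = ammaQP$m
  sorted[5] = maQP$mam
  sorted[6] = mammaQP$
  sorted[7] = mmaQP$ma
sorted[2] = QP$mamma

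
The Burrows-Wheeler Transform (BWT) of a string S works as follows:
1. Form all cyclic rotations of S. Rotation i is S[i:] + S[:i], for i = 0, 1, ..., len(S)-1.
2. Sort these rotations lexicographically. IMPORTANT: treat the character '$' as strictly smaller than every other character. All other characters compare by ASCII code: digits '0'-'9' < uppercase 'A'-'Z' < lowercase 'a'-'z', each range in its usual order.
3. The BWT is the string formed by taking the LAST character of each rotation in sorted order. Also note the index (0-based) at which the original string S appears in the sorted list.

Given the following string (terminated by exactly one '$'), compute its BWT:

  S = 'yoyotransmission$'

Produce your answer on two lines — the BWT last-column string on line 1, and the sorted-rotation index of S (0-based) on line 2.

All 17 rotations (rotation i = S[i:]+S[:i]):
  rot[0] = yoyotransmission$
  rot[1] = oyotransmission$y
  rot[2] = yotransmission$yo
  rot[3] = otransmission$yoy
  rot[4] = transmission$yoyo
  rot[5] = ransmission$yoyot
  rot[6] = ansmission$yoyotr
  rot[7] = nsmission$yoyotra
  rot[8] = smission$yoyotran
  rot[9] = mission$yoyotrans
  rot[10] = ission$yoyotransm
  rot[11] = ssion$yoyotransmi
  rot[12] = sion$yoyotransmis
  rot[13] = ion$yoyotransmiss
  rot[14] = on$yoyotransmissi
  rot[15] = n$yoyotransmissio
  rot[16] = $yoyotransmission
Sorted (with $ < everything):
  sorted[0] = $yoyotransmission  (last char: 'n')
  sorted[1] = ansmission$yoyotr  (last char: 'r')
  sorted[2] = ion$yoyotransmiss  (last char: 's')
  sorted[3] = ission$yoyotransm  (last char: 'm')
  sorted[4] = mission$yoyotrans  (last char: 's')
  sorted[5] = n$yoyotransmissio  (last char: 'o')
  sorted[6] = nsmission$yoyotra  (last char: 'a')
  sorted[7] = on$yoyotransmissi  (last char: 'i')
  sorted[8] = otransmission$yoy  (last char: 'y')
  sorted[9] = oyotransmission$y  (last char: 'y')
  sorted[10] = ransmission$yoyot  (last char: 't')
  sorted[11] = sion$yoyotransmis  (last char: 's')
  sorted[12] = smission$yoyotran  (last char: 'n')
  sorted[13] = ssion$yoyotransmi  (last char: 'i')
  sorted[14] = transmission$yoyo  (last char: 'o')
  sorted[15] = yotransmission$yo  (last char: 'o')
  sorted[16] = yoyotransmission$  (last char: '$')
Last column: nrsmsoaiyytsnioo$
Original string S is at sorted index 16

Answer: nrsmsoaiyytsnioo$
16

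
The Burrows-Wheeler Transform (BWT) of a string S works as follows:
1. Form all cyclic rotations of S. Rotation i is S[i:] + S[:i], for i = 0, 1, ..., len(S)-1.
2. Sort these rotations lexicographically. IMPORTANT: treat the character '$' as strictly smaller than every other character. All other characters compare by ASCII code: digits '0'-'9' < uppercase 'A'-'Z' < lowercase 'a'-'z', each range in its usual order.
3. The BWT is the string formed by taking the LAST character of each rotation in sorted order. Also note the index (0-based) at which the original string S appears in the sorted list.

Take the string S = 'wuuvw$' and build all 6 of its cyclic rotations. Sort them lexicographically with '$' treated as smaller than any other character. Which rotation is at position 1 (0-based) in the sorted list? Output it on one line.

Answer: uuvw$w

Derivation:
All 6 rotations (rotation i = S[i:]+S[:i]):
  rot[0] = wuuvw$
  rot[1] = uuvw$w
  rot[2] = uvw$wu
  rot[3] = vw$wuu
  rot[4] = w$wuuv
  rot[5] = $wuuvw
Sorted (with $ < everything):
  sorted[0] = $wuuvw
  sorted[1] = uuvw$w
  sorted[2] = uvw$wu
  sorted[3] = vw$wuu
  sorted[4] = w$wuuv
  sorted[5] = wuuvw$
sorted[1] = uuvw$w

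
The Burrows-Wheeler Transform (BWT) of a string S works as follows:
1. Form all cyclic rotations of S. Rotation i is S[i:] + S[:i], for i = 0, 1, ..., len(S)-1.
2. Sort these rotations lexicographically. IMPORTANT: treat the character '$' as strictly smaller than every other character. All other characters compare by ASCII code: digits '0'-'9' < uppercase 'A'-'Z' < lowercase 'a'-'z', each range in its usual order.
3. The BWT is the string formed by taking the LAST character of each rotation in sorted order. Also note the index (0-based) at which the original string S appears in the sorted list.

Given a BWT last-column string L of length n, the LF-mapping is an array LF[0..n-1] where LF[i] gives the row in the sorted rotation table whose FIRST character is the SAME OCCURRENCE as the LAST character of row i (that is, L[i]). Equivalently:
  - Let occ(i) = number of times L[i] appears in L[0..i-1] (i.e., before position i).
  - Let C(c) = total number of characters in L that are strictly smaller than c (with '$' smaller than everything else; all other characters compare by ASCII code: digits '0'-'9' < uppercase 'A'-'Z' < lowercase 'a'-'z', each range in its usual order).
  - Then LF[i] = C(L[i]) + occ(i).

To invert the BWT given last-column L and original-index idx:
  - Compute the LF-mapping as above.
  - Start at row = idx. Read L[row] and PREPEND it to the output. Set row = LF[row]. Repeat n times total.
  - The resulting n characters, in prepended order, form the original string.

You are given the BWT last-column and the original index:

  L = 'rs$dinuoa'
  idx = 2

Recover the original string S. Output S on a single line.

LF mapping: 6 7 0 2 3 4 8 5 1
Walk LF starting at row 2, prepending L[row]:
  step 1: row=2, L[2]='$', prepend. Next row=LF[2]=0
  step 2: row=0, L[0]='r', prepend. Next row=LF[0]=6
  step 3: row=6, L[6]='u', prepend. Next row=LF[6]=8
  step 4: row=8, L[8]='a', prepend. Next row=LF[8]=1
  step 5: row=1, L[1]='s', prepend. Next row=LF[1]=7
  step 6: row=7, L[7]='o', prepend. Next row=LF[7]=5
  step 7: row=5, L[5]='n', prepend. Next row=LF[5]=4
  step 8: row=4, L[4]='i', prepend. Next row=LF[4]=3
  step 9: row=3, L[3]='d', prepend. Next row=LF[3]=2
Reversed output: dinosaur$

Answer: dinosaur$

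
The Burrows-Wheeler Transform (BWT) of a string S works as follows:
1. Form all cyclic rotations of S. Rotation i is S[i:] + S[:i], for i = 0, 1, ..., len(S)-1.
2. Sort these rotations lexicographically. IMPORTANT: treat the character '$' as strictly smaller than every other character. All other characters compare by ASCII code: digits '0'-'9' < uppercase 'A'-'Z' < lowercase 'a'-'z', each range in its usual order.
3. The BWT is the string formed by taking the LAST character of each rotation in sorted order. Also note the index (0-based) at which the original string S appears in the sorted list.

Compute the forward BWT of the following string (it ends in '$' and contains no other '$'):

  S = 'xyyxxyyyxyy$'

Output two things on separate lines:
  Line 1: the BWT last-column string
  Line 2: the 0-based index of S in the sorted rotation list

All 12 rotations (rotation i = S[i:]+S[:i]):
  rot[0] = xyyxxyyyxyy$
  rot[1] = yyxxyyyxyy$x
  rot[2] = yxxyyyxyy$xy
  rot[3] = xxyyyxyy$xyy
  rot[4] = xyyyxyy$xyyx
  rot[5] = yyyxyy$xyyxx
  rot[6] = yyxyy$xyyxxy
  rot[7] = yxyy$xyyxxyy
  rot[8] = xyy$xyyxxyyy
  rot[9] = yy$xyyxxyyyx
  rot[10] = y$xyyxxyyyxy
  rot[11] = $xyyxxyyyxyy
Sorted (with $ < everything):
  sorted[0] = $xyyxxyyyxyy  (last char: 'y')
  sorted[1] = xxyyyxyy$xyy  (last char: 'y')
  sorted[2] = xyy$xyyxxyyy  (last char: 'y')
  sorted[3] = xyyxxyyyxyy$  (last char: '$')
  sorted[4] = xyyyxyy$xyyx  (last char: 'x')
  sorted[5] = y$xyyxxyyyxy  (last char: 'y')
  sorted[6] = yxxyyyxyy$xy  (last char: 'y')
  sorted[7] = yxyy$xyyxxyy  (last char: 'y')
  sorted[8] = yy$xyyxxyyyx  (last char: 'x')
  sorted[9] = yyxxyyyxyy$x  (last char: 'x')
  sorted[10] = yyxyy$xyyxxy  (last char: 'y')
  sorted[11] = yyyxyy$xyyxx  (last char: 'x')
Last column: yyy$xyyyxxyx
Original string S is at sorted index 3

Answer: yyy$xyyyxxyx
3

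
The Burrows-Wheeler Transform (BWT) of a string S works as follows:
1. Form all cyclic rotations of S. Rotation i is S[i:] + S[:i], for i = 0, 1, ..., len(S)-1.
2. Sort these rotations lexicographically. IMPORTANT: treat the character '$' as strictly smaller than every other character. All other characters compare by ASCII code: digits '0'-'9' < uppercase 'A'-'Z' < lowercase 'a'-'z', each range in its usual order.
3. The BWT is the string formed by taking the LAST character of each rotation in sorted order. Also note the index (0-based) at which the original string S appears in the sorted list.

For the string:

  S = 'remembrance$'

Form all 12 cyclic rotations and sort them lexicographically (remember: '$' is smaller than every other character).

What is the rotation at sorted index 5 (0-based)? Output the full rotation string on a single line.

All 12 rotations (rotation i = S[i:]+S[:i]):
  rot[0] = remembrance$
  rot[1] = emembrance$r
  rot[2] = membrance$re
  rot[3] = embrance$rem
  rot[4] = mbrance$reme
  rot[5] = brance$remem
  rot[6] = rance$rememb
  rot[7] = ance$remembr
  rot[8] = nce$remembra
  rot[9] = ce$remembran
  rot[10] = e$remembranc
  rot[11] = $remembrance
Sorted (with $ < everything):
  sorted[0] = $remembrance
  sorted[1] = ance$remembr
  sorted[2] = brance$remem
  sorted[3] = ce$remembran
  sorted[4] = e$remembranc
  sorted[5] = embrance$rem
  sorted[6] = emembrance$r
  sorted[7] = mbrance$reme
  sorted[8] = membrance$re
  sorted[9] = nce$remembra
  sorted[10] = rance$rememb
  sorted[11] = remembrance$
sorted[5] = embrance$rem

Answer: embrance$rem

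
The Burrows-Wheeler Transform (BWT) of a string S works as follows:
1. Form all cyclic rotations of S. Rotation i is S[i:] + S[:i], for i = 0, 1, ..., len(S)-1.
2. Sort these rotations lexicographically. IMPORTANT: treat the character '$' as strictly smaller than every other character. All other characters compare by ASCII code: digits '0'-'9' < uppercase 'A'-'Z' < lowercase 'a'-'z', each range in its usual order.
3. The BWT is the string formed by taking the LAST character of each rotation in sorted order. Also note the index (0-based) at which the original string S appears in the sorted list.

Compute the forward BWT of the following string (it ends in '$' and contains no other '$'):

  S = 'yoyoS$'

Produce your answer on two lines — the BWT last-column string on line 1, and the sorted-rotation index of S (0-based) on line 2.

Answer: Soyyo$
5

Derivation:
All 6 rotations (rotation i = S[i:]+S[:i]):
  rot[0] = yoyoS$
  rot[1] = oyoS$y
  rot[2] = yoS$yo
  rot[3] = oS$yoy
  rot[4] = S$yoyo
  rot[5] = $yoyoS
Sorted (with $ < everything):
  sorted[0] = $yoyoS  (last char: 'S')
  sorted[1] = S$yoyo  (last char: 'o')
  sorted[2] = oS$yoy  (last char: 'y')
  sorted[3] = oyoS$y  (last char: 'y')
  sorted[4] = yoS$yo  (last char: 'o')
  sorted[5] = yoyoS$  (last char: '$')
Last column: Soyyo$
Original string S is at sorted index 5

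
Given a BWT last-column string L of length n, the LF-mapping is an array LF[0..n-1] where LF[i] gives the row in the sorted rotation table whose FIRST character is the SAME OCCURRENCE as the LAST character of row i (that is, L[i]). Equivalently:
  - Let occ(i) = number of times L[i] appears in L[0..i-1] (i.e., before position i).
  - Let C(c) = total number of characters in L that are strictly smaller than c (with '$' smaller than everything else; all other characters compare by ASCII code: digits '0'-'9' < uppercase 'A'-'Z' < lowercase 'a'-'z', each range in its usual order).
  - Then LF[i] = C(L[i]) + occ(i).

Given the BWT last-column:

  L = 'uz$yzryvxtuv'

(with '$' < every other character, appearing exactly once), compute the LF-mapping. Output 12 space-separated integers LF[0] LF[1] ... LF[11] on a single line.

Answer: 3 10 0 8 11 1 9 5 7 2 4 6

Derivation:
Char counts: '$':1, 'r':1, 't':1, 'u':2, 'v':2, 'x':1, 'y':2, 'z':2
C (first-col start): C('$')=0, C('r')=1, C('t')=2, C('u')=3, C('v')=5, C('x')=7, C('y')=8, C('z')=10
L[0]='u': occ=0, LF[0]=C('u')+0=3+0=3
L[1]='z': occ=0, LF[1]=C('z')+0=10+0=10
L[2]='$': occ=0, LF[2]=C('$')+0=0+0=0
L[3]='y': occ=0, LF[3]=C('y')+0=8+0=8
L[4]='z': occ=1, LF[4]=C('z')+1=10+1=11
L[5]='r': occ=0, LF[5]=C('r')+0=1+0=1
L[6]='y': occ=1, LF[6]=C('y')+1=8+1=9
L[7]='v': occ=0, LF[7]=C('v')+0=5+0=5
L[8]='x': occ=0, LF[8]=C('x')+0=7+0=7
L[9]='t': occ=0, LF[9]=C('t')+0=2+0=2
L[10]='u': occ=1, LF[10]=C('u')+1=3+1=4
L[11]='v': occ=1, LF[11]=C('v')+1=5+1=6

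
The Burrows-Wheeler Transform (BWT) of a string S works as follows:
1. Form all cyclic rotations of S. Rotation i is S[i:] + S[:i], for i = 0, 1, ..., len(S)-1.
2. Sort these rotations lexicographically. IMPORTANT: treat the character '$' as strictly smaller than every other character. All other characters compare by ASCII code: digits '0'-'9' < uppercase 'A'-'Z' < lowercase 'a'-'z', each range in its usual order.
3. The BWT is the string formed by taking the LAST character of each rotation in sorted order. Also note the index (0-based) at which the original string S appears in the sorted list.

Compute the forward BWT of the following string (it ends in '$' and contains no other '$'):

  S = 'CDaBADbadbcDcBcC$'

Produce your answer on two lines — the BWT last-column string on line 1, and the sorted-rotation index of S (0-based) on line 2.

All 17 rotations (rotation i = S[i:]+S[:i]):
  rot[0] = CDaBADbadbcDcBcC$
  rot[1] = DaBADbadbcDcBcC$C
  rot[2] = aBADbadbcDcBcC$CD
  rot[3] = BADbadbcDcBcC$CDa
  rot[4] = ADbadbcDcBcC$CDaB
  rot[5] = DbadbcDcBcC$CDaBA
  rot[6] = badbcDcBcC$CDaBAD
  rot[7] = adbcDcBcC$CDaBADb
  rot[8] = dbcDcBcC$CDaBADba
  rot[9] = bcDcBcC$CDaBADbad
  rot[10] = cDcBcC$CDaBADbadb
  rot[11] = DcBcC$CDaBADbadbc
  rot[12] = cBcC$CDaBADbadbcD
  rot[13] = BcC$CDaBADbadbcDc
  rot[14] = cC$CDaBADbadbcDcB
  rot[15] = C$CDaBADbadbcDcBc
  rot[16] = $CDaBADbadbcDcBcC
Sorted (with $ < everything):
  sorted[0] = $CDaBADbadbcDcBcC  (last char: 'C')
  sorted[1] = ADbadbcDcBcC$CDaB  (last char: 'B')
  sorted[2] = BADbadbcDcBcC$CDa  (last char: 'a')
  sorted[3] = BcC$CDaBADbadbcDc  (last char: 'c')
  sorted[4] = C$CDaBADbadbcDcBc  (last char: 'c')
  sorted[5] = CDaBADbadbcDcBcC$  (last char: '$')
  sorted[6] = DaBADbadbcDcBcC$C  (last char: 'C')
  sorted[7] = DbadbcDcBcC$CDaBA  (last char: 'A')
  sorted[8] = DcBcC$CDaBADbadbc  (last char: 'c')
  sorted[9] = aBADbadbcDcBcC$CD  (last char: 'D')
  sorted[10] = adbcDcBcC$CDaBADb  (last char: 'b')
  sorted[11] = badbcDcBcC$CDaBAD  (last char: 'D')
  sorted[12] = bcDcBcC$CDaBADbad  (last char: 'd')
  sorted[13] = cBcC$CDaBADbadbcD  (last char: 'D')
  sorted[14] = cC$CDaBADbadbcDcB  (last char: 'B')
  sorted[15] = cDcBcC$CDaBADbadb  (last char: 'b')
  sorted[16] = dbcDcBcC$CDaBADba  (last char: 'a')
Last column: CBacc$CAcDbDdDBba
Original string S is at sorted index 5

Answer: CBacc$CAcDbDdDBba
5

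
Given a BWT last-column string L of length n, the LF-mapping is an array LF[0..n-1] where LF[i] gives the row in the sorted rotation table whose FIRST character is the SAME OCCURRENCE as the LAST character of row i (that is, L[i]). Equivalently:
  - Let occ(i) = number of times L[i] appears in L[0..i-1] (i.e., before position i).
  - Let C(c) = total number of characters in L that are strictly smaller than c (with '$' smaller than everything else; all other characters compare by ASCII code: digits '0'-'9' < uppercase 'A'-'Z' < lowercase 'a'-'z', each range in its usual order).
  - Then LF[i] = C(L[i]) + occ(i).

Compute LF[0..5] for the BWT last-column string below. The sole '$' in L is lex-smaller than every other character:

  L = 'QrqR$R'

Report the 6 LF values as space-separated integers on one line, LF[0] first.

Char counts: '$':1, 'Q':1, 'R':2, 'q':1, 'r':1
C (first-col start): C('$')=0, C('Q')=1, C('R')=2, C('q')=4, C('r')=5
L[0]='Q': occ=0, LF[0]=C('Q')+0=1+0=1
L[1]='r': occ=0, LF[1]=C('r')+0=5+0=5
L[2]='q': occ=0, LF[2]=C('q')+0=4+0=4
L[3]='R': occ=0, LF[3]=C('R')+0=2+0=2
L[4]='$': occ=0, LF[4]=C('$')+0=0+0=0
L[5]='R': occ=1, LF[5]=C('R')+1=2+1=3

Answer: 1 5 4 2 0 3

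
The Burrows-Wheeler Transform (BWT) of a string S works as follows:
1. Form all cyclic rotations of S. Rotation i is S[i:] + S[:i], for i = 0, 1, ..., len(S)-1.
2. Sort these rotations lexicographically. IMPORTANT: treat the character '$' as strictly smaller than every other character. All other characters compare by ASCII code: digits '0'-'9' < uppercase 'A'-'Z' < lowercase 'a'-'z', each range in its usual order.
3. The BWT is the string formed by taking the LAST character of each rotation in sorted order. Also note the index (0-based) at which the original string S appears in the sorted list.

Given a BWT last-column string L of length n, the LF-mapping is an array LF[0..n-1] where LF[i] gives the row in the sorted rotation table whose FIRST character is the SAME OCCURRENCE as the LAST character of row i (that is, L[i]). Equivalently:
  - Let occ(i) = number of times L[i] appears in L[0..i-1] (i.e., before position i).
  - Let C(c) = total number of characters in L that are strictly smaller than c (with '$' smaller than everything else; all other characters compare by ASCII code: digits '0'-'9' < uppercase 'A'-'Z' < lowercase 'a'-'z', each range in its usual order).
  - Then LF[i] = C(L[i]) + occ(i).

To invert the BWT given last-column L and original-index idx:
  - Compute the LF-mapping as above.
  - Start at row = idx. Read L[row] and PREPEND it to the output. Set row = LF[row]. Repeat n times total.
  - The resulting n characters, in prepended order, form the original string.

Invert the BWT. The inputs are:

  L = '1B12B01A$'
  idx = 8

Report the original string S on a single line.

LF mapping: 2 7 3 5 8 1 4 6 0
Walk LF starting at row 8, prepending L[row]:
  step 1: row=8, L[8]='$', prepend. Next row=LF[8]=0
  step 2: row=0, L[0]='1', prepend. Next row=LF[0]=2
  step 3: row=2, L[2]='1', prepend. Next row=LF[2]=3
  step 4: row=3, L[3]='2', prepend. Next row=LF[3]=5
  step 5: row=5, L[5]='0', prepend. Next row=LF[5]=1
  step 6: row=1, L[1]='B', prepend. Next row=LF[1]=7
  step 7: row=7, L[7]='A', prepend. Next row=LF[7]=6
  step 8: row=6, L[6]='1', prepend. Next row=LF[6]=4
  step 9: row=4, L[4]='B', prepend. Next row=LF[4]=8
Reversed output: B1AB0211$

Answer: B1AB0211$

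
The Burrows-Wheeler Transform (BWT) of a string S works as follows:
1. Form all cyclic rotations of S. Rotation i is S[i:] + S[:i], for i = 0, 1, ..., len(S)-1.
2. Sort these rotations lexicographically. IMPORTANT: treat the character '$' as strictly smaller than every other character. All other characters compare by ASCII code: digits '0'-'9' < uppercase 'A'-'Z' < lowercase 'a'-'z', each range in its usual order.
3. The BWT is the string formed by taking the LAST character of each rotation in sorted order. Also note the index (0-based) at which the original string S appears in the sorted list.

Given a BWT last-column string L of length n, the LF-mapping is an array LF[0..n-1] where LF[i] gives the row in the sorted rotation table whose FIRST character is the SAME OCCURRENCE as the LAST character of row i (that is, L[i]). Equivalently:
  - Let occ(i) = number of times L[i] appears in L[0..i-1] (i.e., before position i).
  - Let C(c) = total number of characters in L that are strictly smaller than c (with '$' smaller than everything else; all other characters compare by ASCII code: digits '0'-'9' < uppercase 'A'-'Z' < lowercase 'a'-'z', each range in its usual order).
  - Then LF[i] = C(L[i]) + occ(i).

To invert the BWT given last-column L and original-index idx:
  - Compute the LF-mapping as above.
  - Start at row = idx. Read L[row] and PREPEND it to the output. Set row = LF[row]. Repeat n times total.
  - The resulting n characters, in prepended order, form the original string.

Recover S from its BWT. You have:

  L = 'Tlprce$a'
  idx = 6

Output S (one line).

LF mapping: 1 5 6 7 3 4 0 2
Walk LF starting at row 6, prepending L[row]:
  step 1: row=6, L[6]='$', prepend. Next row=LF[6]=0
  step 2: row=0, L[0]='T', prepend. Next row=LF[0]=1
  step 3: row=1, L[1]='l', prepend. Next row=LF[1]=5
  step 4: row=5, L[5]='e', prepend. Next row=LF[5]=4
  step 5: row=4, L[4]='c', prepend. Next row=LF[4]=3
  step 6: row=3, L[3]='r', prepend. Next row=LF[3]=7
  step 7: row=7, L[7]='a', prepend. Next row=LF[7]=2
  step 8: row=2, L[2]='p', prepend. Next row=LF[2]=6
Reversed output: parcelT$

Answer: parcelT$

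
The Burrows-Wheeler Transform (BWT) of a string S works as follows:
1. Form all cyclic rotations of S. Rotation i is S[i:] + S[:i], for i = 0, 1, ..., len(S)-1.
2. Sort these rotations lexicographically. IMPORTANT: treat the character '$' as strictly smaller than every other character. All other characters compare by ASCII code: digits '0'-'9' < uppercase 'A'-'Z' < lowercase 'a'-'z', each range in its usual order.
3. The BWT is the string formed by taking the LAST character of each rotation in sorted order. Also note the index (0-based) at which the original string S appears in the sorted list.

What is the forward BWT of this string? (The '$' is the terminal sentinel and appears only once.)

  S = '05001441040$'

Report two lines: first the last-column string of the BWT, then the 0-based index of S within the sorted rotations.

Answer: 04501$400410
5

Derivation:
All 12 rotations (rotation i = S[i:]+S[:i]):
  rot[0] = 05001441040$
  rot[1] = 5001441040$0
  rot[2] = 001441040$05
  rot[3] = 01441040$050
  rot[4] = 1441040$0500
  rot[5] = 441040$05001
  rot[6] = 41040$050014
  rot[7] = 1040$0500144
  rot[8] = 040$05001441
  rot[9] = 40$050014410
  rot[10] = 0$0500144104
  rot[11] = $05001441040
Sorted (with $ < everything):
  sorted[0] = $05001441040  (last char: '0')
  sorted[1] = 0$0500144104  (last char: '4')
  sorted[2] = 001441040$05  (last char: '5')
  sorted[3] = 01441040$050  (last char: '0')
  sorted[4] = 040$05001441  (last char: '1')
  sorted[5] = 05001441040$  (last char: '$')
  sorted[6] = 1040$0500144  (last char: '4')
  sorted[7] = 1441040$0500  (last char: '0')
  sorted[8] = 40$050014410  (last char: '0')
  sorted[9] = 41040$050014  (last char: '4')
  sorted[10] = 441040$05001  (last char: '1')
  sorted[11] = 5001441040$0  (last char: '0')
Last column: 04501$400410
Original string S is at sorted index 5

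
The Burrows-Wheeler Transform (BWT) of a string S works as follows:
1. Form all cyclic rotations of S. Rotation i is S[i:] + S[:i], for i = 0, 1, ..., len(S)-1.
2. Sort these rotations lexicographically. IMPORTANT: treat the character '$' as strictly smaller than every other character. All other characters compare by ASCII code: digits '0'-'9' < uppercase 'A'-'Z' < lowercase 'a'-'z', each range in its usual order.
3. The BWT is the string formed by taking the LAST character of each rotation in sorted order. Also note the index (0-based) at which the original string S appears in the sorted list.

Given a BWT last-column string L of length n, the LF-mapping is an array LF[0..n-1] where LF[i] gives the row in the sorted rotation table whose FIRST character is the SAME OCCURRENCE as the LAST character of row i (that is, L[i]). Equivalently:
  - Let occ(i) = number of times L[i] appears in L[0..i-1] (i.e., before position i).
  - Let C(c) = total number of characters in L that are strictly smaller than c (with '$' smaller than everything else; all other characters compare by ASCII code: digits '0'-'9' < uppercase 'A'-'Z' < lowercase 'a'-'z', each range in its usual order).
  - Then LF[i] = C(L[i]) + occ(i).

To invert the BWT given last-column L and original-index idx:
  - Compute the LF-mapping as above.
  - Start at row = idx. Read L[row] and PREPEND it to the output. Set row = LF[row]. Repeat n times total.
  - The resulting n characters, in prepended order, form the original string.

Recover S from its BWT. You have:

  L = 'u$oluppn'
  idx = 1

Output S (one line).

Answer: lonuppu$

Derivation:
LF mapping: 6 0 3 1 7 4 5 2
Walk LF starting at row 1, prepending L[row]:
  step 1: row=1, L[1]='$', prepend. Next row=LF[1]=0
  step 2: row=0, L[0]='u', prepend. Next row=LF[0]=6
  step 3: row=6, L[6]='p', prepend. Next row=LF[6]=5
  step 4: row=5, L[5]='p', prepend. Next row=LF[5]=4
  step 5: row=4, L[4]='u', prepend. Next row=LF[4]=7
  step 6: row=7, L[7]='n', prepend. Next row=LF[7]=2
  step 7: row=2, L[2]='o', prepend. Next row=LF[2]=3
  step 8: row=3, L[3]='l', prepend. Next row=LF[3]=1
Reversed output: lonuppu$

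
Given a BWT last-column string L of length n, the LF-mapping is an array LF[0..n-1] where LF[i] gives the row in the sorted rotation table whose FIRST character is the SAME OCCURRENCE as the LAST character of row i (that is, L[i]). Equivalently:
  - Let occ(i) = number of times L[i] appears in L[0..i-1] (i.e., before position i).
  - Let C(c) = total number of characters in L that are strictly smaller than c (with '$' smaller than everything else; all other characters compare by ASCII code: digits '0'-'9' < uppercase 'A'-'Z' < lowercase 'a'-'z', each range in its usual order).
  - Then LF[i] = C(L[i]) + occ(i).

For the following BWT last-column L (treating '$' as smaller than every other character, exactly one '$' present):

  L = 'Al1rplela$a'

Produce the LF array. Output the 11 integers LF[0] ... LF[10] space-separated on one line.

Char counts: '$':1, '1':1, 'A':1, 'a':2, 'e':1, 'l':3, 'p':1, 'r':1
C (first-col start): C('$')=0, C('1')=1, C('A')=2, C('a')=3, C('e')=5, C('l')=6, C('p')=9, C('r')=10
L[0]='A': occ=0, LF[0]=C('A')+0=2+0=2
L[1]='l': occ=0, LF[1]=C('l')+0=6+0=6
L[2]='1': occ=0, LF[2]=C('1')+0=1+0=1
L[3]='r': occ=0, LF[3]=C('r')+0=10+0=10
L[4]='p': occ=0, LF[4]=C('p')+0=9+0=9
L[5]='l': occ=1, LF[5]=C('l')+1=6+1=7
L[6]='e': occ=0, LF[6]=C('e')+0=5+0=5
L[7]='l': occ=2, LF[7]=C('l')+2=6+2=8
L[8]='a': occ=0, LF[8]=C('a')+0=3+0=3
L[9]='$': occ=0, LF[9]=C('$')+0=0+0=0
L[10]='a': occ=1, LF[10]=C('a')+1=3+1=4

Answer: 2 6 1 10 9 7 5 8 3 0 4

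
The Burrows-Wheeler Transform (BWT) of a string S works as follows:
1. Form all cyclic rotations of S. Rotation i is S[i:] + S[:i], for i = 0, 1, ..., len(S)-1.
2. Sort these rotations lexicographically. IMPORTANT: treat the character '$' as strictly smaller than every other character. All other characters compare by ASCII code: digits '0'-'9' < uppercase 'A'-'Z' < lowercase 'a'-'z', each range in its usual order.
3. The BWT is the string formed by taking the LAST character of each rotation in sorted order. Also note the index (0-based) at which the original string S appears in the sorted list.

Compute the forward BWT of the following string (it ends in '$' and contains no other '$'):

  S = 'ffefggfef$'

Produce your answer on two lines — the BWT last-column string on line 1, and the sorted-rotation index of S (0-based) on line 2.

All 10 rotations (rotation i = S[i:]+S[:i]):
  rot[0] = ffefggfef$
  rot[1] = fefggfef$f
  rot[2] = efggfef$ff
  rot[3] = fggfef$ffe
  rot[4] = ggfef$ffef
  rot[5] = gfef$ffefg
  rot[6] = fef$ffefgg
  rot[7] = ef$ffefggf
  rot[8] = f$ffefggfe
  rot[9] = $ffefggfef
Sorted (with $ < everything):
  sorted[0] = $ffefggfef  (last char: 'f')
  sorted[1] = ef$ffefggf  (last char: 'f')
  sorted[2] = efggfef$ff  (last char: 'f')
  sorted[3] = f$ffefggfe  (last char: 'e')
  sorted[4] = fef$ffefgg  (last char: 'g')
  sorted[5] = fefggfef$f  (last char: 'f')
  sorted[6] = ffefggfef$  (last char: '$')
  sorted[7] = fggfef$ffe  (last char: 'e')
  sorted[8] = gfef$ffefg  (last char: 'g')
  sorted[9] = ggfef$ffef  (last char: 'f')
Last column: fffegf$egf
Original string S is at sorted index 6

Answer: fffegf$egf
6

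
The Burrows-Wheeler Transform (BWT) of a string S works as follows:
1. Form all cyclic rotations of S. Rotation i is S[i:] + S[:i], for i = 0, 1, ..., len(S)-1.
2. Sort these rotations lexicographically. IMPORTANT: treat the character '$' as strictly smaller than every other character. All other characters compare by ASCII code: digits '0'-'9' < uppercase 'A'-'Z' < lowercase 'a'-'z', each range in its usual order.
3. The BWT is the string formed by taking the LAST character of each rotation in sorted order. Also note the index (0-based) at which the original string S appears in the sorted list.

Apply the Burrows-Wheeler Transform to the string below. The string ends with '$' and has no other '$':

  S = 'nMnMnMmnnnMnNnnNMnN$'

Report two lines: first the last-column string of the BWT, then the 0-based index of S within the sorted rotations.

All 20 rotations (rotation i = S[i:]+S[:i]):
  rot[0] = nMnMnMmnnnMnNnnNMnN$
  rot[1] = MnMnMmnnnMnNnnNMnN$n
  rot[2] = nMnMmnnnMnNnnNMnN$nM
  rot[3] = MnMmnnnMnNnnNMnN$nMn
  rot[4] = nMmnnnMnNnnNMnN$nMnM
  rot[5] = MmnnnMnNnnNMnN$nMnMn
  rot[6] = mnnnMnNnnNMnN$nMnMnM
  rot[7] = nnnMnNnnNMnN$nMnMnMm
  rot[8] = nnMnNnnNMnN$nMnMnMmn
  rot[9] = nMnNnnNMnN$nMnMnMmnn
  rot[10] = MnNnnNMnN$nMnMnMmnnn
  rot[11] = nNnnNMnN$nMnMnMmnnnM
  rot[12] = NnnNMnN$nMnMnMmnnnMn
  rot[13] = nnNMnN$nMnMnMmnnnMnN
  rot[14] = nNMnN$nMnMnMmnnnMnNn
  rot[15] = NMnN$nMnMnMmnnnMnNnn
  rot[16] = MnN$nMnMnMmnnnMnNnnN
  rot[17] = nN$nMnMnMmnnnMnNnnNM
  rot[18] = N$nMnMnMmnnnMnNnnNMn
  rot[19] = $nMnMnMmnnnMnNnnNMnN
Sorted (with $ < everything):
  sorted[0] = $nMnMnMmnnnMnNnnNMnN  (last char: 'N')
  sorted[1] = MmnnnMnNnnNMnN$nMnMn  (last char: 'n')
  sorted[2] = MnMmnnnMnNnnNMnN$nMn  (last char: 'n')
  sorted[3] = MnMnMmnnnMnNnnNMnN$n  (last char: 'n')
  sorted[4] = MnN$nMnMnMmnnnMnNnnN  (last char: 'N')
  sorted[5] = MnNnnNMnN$nMnMnMmnnn  (last char: 'n')
  sorted[6] = N$nMnMnMmnnnMnNnnNMn  (last char: 'n')
  sorted[7] = NMnN$nMnMnMmnnnMnNnn  (last char: 'n')
  sorted[8] = NnnNMnN$nMnMnMmnnnMn  (last char: 'n')
  sorted[9] = mnnnMnNnnNMnN$nMnMnM  (last char: 'M')
  sorted[10] = nMmnnnMnNnnNMnN$nMnM  (last char: 'M')
  sorted[11] = nMnMmnnnMnNnnNMnN$nM  (last char: 'M')
  sorted[12] = nMnMnMmnnnMnNnnNMnN$  (last char: '$')
  sorted[13] = nMnNnnNMnN$nMnMnMmnn  (last char: 'n')
  sorted[14] = nN$nMnMnMmnnnMnNnnNM  (last char: 'M')
  sorted[15] = nNMnN$nMnMnMmnnnMnNn  (last char: 'n')
  sorted[16] = nNnnNMnN$nMnMnMmnnnM  (last char: 'M')
  sorted[17] = nnMnNnnNMnN$nMnMnMmn  (last char: 'n')
  sorted[18] = nnNMnN$nMnMnMmnnnMnN  (last char: 'N')
  sorted[19] = nnnMnNnnNMnN$nMnMnMm  (last char: 'm')
Last column: NnnnNnnnnMMM$nMnMnNm
Original string S is at sorted index 12

Answer: NnnnNnnnnMMM$nMnMnNm
12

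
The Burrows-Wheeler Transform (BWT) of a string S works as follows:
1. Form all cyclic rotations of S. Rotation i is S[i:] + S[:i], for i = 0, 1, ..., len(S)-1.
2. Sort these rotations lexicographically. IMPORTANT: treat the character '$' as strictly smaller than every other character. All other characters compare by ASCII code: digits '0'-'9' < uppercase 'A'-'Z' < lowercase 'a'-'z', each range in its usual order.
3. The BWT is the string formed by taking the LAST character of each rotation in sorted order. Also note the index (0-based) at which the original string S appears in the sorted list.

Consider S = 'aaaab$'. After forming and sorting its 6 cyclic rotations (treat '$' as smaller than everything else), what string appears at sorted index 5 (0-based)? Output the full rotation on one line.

Answer: b$aaaa

Derivation:
All 6 rotations (rotation i = S[i:]+S[:i]):
  rot[0] = aaaab$
  rot[1] = aaab$a
  rot[2] = aab$aa
  rot[3] = ab$aaa
  rot[4] = b$aaaa
  rot[5] = $aaaab
Sorted (with $ < everything):
  sorted[0] = $aaaab
  sorted[1] = aaaab$
  sorted[2] = aaab$a
  sorted[3] = aab$aa
  sorted[4] = ab$aaa
  sorted[5] = b$aaaa
sorted[5] = b$aaaa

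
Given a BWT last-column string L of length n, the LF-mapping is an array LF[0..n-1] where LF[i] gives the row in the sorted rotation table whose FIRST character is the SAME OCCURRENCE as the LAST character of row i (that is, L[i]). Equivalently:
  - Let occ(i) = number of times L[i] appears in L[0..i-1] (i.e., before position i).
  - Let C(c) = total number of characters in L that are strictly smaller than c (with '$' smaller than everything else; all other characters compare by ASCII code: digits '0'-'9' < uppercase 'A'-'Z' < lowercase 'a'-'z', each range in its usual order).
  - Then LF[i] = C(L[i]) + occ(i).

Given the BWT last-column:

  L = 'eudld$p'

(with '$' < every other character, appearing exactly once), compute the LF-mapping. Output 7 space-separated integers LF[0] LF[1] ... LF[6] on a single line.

Char counts: '$':1, 'd':2, 'e':1, 'l':1, 'p':1, 'u':1
C (first-col start): C('$')=0, C('d')=1, C('e')=3, C('l')=4, C('p')=5, C('u')=6
L[0]='e': occ=0, LF[0]=C('e')+0=3+0=3
L[1]='u': occ=0, LF[1]=C('u')+0=6+0=6
L[2]='d': occ=0, LF[2]=C('d')+0=1+0=1
L[3]='l': occ=0, LF[3]=C('l')+0=4+0=4
L[4]='d': occ=1, LF[4]=C('d')+1=1+1=2
L[5]='$': occ=0, LF[5]=C('$')+0=0+0=0
L[6]='p': occ=0, LF[6]=C('p')+0=5+0=5

Answer: 3 6 1 4 2 0 5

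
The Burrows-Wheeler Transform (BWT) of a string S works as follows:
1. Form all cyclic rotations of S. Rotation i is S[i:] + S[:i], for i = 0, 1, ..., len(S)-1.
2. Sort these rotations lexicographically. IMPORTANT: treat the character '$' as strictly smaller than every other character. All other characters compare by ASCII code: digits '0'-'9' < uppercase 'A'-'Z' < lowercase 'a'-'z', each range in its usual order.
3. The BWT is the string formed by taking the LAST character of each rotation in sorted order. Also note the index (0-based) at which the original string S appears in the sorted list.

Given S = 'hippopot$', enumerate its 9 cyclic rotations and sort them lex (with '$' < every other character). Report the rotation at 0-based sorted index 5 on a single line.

All 9 rotations (rotation i = S[i:]+S[:i]):
  rot[0] = hippopot$
  rot[1] = ippopot$h
  rot[2] = ppopot$hi
  rot[3] = popot$hip
  rot[4] = opot$hipp
  rot[5] = pot$hippo
  rot[6] = ot$hippop
  rot[7] = t$hippopo
  rot[8] = $hippopot
Sorted (with $ < everything):
  sorted[0] = $hippopot
  sorted[1] = hippopot$
  sorted[2] = ippopot$h
  sorted[3] = opot$hipp
  sorted[4] = ot$hippop
  sorted[5] = popot$hip
  sorted[6] = pot$hippo
  sorted[7] = ppopot$hi
  sorted[8] = t$hippopo
sorted[5] = popot$hip

Answer: popot$hip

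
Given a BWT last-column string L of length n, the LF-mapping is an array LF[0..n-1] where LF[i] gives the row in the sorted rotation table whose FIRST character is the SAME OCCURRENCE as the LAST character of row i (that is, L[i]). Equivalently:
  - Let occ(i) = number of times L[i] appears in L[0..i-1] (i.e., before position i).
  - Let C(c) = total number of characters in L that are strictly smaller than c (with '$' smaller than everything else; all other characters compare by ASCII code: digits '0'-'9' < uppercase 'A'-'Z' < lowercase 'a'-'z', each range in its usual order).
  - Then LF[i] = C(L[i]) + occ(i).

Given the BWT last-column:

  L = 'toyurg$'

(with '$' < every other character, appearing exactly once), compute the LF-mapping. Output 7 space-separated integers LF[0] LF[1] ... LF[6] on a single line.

Char counts: '$':1, 'g':1, 'o':1, 'r':1, 't':1, 'u':1, 'y':1
C (first-col start): C('$')=0, C('g')=1, C('o')=2, C('r')=3, C('t')=4, C('u')=5, C('y')=6
L[0]='t': occ=0, LF[0]=C('t')+0=4+0=4
L[1]='o': occ=0, LF[1]=C('o')+0=2+0=2
L[2]='y': occ=0, LF[2]=C('y')+0=6+0=6
L[3]='u': occ=0, LF[3]=C('u')+0=5+0=5
L[4]='r': occ=0, LF[4]=C('r')+0=3+0=3
L[5]='g': occ=0, LF[5]=C('g')+0=1+0=1
L[6]='$': occ=0, LF[6]=C('$')+0=0+0=0

Answer: 4 2 6 5 3 1 0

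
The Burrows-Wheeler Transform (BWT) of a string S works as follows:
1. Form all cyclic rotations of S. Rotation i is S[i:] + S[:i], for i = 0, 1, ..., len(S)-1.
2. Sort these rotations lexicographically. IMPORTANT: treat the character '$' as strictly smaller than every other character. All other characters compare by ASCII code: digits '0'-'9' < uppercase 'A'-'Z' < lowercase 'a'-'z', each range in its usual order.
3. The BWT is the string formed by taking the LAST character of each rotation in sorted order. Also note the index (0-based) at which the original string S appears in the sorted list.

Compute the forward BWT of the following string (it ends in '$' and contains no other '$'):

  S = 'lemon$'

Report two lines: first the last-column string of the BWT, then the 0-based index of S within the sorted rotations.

All 6 rotations (rotation i = S[i:]+S[:i]):
  rot[0] = lemon$
  rot[1] = emon$l
  rot[2] = mon$le
  rot[3] = on$lem
  rot[4] = n$lemo
  rot[5] = $lemon
Sorted (with $ < everything):
  sorted[0] = $lemon  (last char: 'n')
  sorted[1] = emon$l  (last char: 'l')
  sorted[2] = lemon$  (last char: '$')
  sorted[3] = mon$le  (last char: 'e')
  sorted[4] = n$lemo  (last char: 'o')
  sorted[5] = on$lem  (last char: 'm')
Last column: nl$eom
Original string S is at sorted index 2

Answer: nl$eom
2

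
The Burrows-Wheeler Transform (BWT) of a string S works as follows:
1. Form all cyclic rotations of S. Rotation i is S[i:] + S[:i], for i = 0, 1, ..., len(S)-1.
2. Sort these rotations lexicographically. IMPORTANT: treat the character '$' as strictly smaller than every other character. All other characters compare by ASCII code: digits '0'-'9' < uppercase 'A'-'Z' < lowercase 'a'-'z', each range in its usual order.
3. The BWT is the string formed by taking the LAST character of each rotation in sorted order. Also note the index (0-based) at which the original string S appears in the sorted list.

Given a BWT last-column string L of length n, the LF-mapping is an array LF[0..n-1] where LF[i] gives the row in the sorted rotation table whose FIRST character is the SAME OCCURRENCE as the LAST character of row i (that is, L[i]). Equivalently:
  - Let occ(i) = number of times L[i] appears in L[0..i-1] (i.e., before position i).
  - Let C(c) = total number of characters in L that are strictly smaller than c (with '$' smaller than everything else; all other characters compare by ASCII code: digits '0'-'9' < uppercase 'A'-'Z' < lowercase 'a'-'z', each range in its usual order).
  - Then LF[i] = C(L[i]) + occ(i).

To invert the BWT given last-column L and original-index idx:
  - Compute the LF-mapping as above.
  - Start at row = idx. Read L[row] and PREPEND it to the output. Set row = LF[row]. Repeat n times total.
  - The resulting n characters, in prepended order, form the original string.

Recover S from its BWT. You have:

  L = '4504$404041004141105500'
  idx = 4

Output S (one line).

LF mapping: 13 20 1 14 0 15 2 16 3 17 9 4 5 18 10 19 11 12 6 21 22 7 8
Walk LF starting at row 4, prepending L[row]:
  step 1: row=4, L[4]='$', prepend. Next row=LF[4]=0
  step 2: row=0, L[0]='4', prepend. Next row=LF[0]=13
  step 3: row=13, L[13]='4', prepend. Next row=LF[13]=18
  step 4: row=18, L[18]='0', prepend. Next row=LF[18]=6
  step 5: row=6, L[6]='0', prepend. Next row=LF[6]=2
  step 6: row=2, L[2]='0', prepend. Next row=LF[2]=1
  step 7: row=1, L[1]='5', prepend. Next row=LF[1]=20
  step 8: row=20, L[20]='5', prepend. Next row=LF[20]=22
  step 9: row=22, L[22]='0', prepend. Next row=LF[22]=8
  step 10: row=8, L[8]='0', prepend. Next row=LF[8]=3
  step 11: row=3, L[3]='4', prepend. Next row=LF[3]=14
  step 12: row=14, L[14]='1', prepend. Next row=LF[14]=10
  step 13: row=10, L[10]='1', prepend. Next row=LF[10]=9
  step 14: row=9, L[9]='4', prepend. Next row=LF[9]=17
  step 15: row=17, L[17]='1', prepend. Next row=LF[17]=12
  step 16: row=12, L[12]='0', prepend. Next row=LF[12]=5
  step 17: row=5, L[5]='4', prepend. Next row=LF[5]=15
  step 18: row=15, L[15]='4', prepend. Next row=LF[15]=19
  step 19: row=19, L[19]='5', prepend. Next row=LF[19]=21
  step 20: row=21, L[21]='0', prepend. Next row=LF[21]=7
  step 21: row=7, L[7]='4', prepend. Next row=LF[7]=16
  step 22: row=16, L[16]='1', prepend. Next row=LF[16]=11
  step 23: row=11, L[11]='0', prepend. Next row=LF[11]=4
Reversed output: 0140544014114005500044$

Answer: 0140544014114005500044$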